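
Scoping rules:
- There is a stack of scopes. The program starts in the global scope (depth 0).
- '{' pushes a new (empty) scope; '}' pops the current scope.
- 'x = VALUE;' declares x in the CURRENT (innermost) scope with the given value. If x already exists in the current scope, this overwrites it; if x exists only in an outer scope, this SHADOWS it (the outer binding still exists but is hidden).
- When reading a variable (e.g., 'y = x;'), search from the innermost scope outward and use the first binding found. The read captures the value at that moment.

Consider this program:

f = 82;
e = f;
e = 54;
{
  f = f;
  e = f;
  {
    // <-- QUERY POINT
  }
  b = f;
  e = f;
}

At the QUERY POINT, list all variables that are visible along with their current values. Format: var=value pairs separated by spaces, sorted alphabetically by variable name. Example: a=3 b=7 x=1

Step 1: declare f=82 at depth 0
Step 2: declare e=(read f)=82 at depth 0
Step 3: declare e=54 at depth 0
Step 4: enter scope (depth=1)
Step 5: declare f=(read f)=82 at depth 1
Step 6: declare e=(read f)=82 at depth 1
Step 7: enter scope (depth=2)
Visible at query point: e=82 f=82

Answer: e=82 f=82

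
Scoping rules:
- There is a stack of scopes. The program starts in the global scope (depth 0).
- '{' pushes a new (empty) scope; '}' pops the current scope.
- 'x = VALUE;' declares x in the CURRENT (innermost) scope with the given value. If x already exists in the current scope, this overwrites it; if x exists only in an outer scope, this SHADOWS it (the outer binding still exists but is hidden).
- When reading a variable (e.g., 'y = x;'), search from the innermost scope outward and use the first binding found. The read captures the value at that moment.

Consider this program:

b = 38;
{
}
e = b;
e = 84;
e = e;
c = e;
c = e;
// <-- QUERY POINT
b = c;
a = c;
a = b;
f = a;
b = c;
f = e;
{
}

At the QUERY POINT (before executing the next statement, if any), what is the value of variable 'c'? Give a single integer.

Step 1: declare b=38 at depth 0
Step 2: enter scope (depth=1)
Step 3: exit scope (depth=0)
Step 4: declare e=(read b)=38 at depth 0
Step 5: declare e=84 at depth 0
Step 6: declare e=(read e)=84 at depth 0
Step 7: declare c=(read e)=84 at depth 0
Step 8: declare c=(read e)=84 at depth 0
Visible at query point: b=38 c=84 e=84

Answer: 84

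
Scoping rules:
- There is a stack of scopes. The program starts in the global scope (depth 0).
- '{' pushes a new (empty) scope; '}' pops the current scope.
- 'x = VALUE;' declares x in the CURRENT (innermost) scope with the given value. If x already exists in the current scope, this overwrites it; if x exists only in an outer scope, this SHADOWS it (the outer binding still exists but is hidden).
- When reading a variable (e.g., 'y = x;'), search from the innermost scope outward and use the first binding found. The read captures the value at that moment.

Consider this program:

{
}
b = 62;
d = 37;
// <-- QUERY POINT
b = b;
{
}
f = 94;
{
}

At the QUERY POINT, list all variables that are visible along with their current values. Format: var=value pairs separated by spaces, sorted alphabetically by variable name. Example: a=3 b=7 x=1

Step 1: enter scope (depth=1)
Step 2: exit scope (depth=0)
Step 3: declare b=62 at depth 0
Step 4: declare d=37 at depth 0
Visible at query point: b=62 d=37

Answer: b=62 d=37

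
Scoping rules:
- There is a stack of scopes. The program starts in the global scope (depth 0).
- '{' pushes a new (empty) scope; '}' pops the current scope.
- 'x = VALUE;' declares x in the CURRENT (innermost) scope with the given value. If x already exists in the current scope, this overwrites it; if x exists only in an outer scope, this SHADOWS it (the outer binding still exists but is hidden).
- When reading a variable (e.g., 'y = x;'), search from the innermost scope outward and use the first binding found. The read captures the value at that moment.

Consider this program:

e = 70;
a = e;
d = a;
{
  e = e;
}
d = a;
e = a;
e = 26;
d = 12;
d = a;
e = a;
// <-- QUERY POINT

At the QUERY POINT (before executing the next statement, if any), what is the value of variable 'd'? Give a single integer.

Answer: 70

Derivation:
Step 1: declare e=70 at depth 0
Step 2: declare a=(read e)=70 at depth 0
Step 3: declare d=(read a)=70 at depth 0
Step 4: enter scope (depth=1)
Step 5: declare e=(read e)=70 at depth 1
Step 6: exit scope (depth=0)
Step 7: declare d=(read a)=70 at depth 0
Step 8: declare e=(read a)=70 at depth 0
Step 9: declare e=26 at depth 0
Step 10: declare d=12 at depth 0
Step 11: declare d=(read a)=70 at depth 0
Step 12: declare e=(read a)=70 at depth 0
Visible at query point: a=70 d=70 e=70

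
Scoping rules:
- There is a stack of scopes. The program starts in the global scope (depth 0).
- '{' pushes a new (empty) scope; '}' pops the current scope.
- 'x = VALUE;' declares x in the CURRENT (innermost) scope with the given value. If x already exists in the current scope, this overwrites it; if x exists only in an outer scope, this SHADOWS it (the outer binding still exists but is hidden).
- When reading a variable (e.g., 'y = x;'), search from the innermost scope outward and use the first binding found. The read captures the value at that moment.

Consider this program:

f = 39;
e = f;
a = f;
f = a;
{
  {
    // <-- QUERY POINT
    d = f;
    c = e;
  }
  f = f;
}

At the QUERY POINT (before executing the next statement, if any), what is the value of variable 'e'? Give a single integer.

Answer: 39

Derivation:
Step 1: declare f=39 at depth 0
Step 2: declare e=(read f)=39 at depth 0
Step 3: declare a=(read f)=39 at depth 0
Step 4: declare f=(read a)=39 at depth 0
Step 5: enter scope (depth=1)
Step 6: enter scope (depth=2)
Visible at query point: a=39 e=39 f=39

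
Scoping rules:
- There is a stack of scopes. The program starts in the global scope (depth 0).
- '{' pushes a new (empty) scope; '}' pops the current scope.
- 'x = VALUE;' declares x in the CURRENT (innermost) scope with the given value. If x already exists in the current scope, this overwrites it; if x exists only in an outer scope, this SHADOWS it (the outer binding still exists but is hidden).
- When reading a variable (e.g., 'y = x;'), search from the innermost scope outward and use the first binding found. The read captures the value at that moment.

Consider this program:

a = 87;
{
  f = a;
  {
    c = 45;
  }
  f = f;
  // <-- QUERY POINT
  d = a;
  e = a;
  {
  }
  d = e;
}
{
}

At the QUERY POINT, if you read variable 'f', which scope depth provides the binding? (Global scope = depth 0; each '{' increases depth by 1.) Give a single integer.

Answer: 1

Derivation:
Step 1: declare a=87 at depth 0
Step 2: enter scope (depth=1)
Step 3: declare f=(read a)=87 at depth 1
Step 4: enter scope (depth=2)
Step 5: declare c=45 at depth 2
Step 6: exit scope (depth=1)
Step 7: declare f=(read f)=87 at depth 1
Visible at query point: a=87 f=87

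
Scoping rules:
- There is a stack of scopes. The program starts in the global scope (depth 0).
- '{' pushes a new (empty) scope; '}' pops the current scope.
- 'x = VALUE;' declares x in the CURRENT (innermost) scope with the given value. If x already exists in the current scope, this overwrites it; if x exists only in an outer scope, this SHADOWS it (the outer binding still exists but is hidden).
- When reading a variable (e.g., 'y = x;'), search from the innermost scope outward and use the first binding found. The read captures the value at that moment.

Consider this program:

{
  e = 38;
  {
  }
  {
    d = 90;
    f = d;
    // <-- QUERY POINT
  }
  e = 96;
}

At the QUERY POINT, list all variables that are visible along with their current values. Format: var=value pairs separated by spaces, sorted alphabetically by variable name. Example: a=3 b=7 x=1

Step 1: enter scope (depth=1)
Step 2: declare e=38 at depth 1
Step 3: enter scope (depth=2)
Step 4: exit scope (depth=1)
Step 5: enter scope (depth=2)
Step 6: declare d=90 at depth 2
Step 7: declare f=(read d)=90 at depth 2
Visible at query point: d=90 e=38 f=90

Answer: d=90 e=38 f=90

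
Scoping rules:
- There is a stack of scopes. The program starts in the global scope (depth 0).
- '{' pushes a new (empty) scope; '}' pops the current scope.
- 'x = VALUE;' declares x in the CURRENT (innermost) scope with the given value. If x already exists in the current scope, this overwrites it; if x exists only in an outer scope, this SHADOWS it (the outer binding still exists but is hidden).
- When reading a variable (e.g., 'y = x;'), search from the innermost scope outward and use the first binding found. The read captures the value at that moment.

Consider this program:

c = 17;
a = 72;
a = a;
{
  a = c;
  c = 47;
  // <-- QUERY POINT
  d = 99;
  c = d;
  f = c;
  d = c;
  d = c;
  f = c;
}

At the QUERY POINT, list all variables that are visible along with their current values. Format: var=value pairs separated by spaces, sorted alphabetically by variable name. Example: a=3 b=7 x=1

Step 1: declare c=17 at depth 0
Step 2: declare a=72 at depth 0
Step 3: declare a=(read a)=72 at depth 0
Step 4: enter scope (depth=1)
Step 5: declare a=(read c)=17 at depth 1
Step 6: declare c=47 at depth 1
Visible at query point: a=17 c=47

Answer: a=17 c=47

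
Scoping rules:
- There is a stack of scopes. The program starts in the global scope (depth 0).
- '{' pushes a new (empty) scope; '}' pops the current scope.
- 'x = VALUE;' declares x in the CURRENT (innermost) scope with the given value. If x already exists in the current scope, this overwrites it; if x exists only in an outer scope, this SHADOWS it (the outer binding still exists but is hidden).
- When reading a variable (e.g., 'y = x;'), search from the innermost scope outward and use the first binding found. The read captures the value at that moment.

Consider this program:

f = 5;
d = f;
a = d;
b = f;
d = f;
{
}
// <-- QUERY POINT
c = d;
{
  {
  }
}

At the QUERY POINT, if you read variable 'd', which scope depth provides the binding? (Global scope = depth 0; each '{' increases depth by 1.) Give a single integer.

Step 1: declare f=5 at depth 0
Step 2: declare d=(read f)=5 at depth 0
Step 3: declare a=(read d)=5 at depth 0
Step 4: declare b=(read f)=5 at depth 0
Step 5: declare d=(read f)=5 at depth 0
Step 6: enter scope (depth=1)
Step 7: exit scope (depth=0)
Visible at query point: a=5 b=5 d=5 f=5

Answer: 0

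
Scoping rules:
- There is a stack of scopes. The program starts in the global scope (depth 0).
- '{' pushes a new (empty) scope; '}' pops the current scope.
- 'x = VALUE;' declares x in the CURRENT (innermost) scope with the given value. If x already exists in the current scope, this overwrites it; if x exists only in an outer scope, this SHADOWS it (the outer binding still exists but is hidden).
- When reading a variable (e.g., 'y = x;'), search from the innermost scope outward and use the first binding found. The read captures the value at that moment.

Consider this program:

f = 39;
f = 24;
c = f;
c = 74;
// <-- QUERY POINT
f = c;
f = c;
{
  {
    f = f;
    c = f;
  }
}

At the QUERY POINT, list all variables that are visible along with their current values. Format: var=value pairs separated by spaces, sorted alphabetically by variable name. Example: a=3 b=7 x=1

Answer: c=74 f=24

Derivation:
Step 1: declare f=39 at depth 0
Step 2: declare f=24 at depth 0
Step 3: declare c=(read f)=24 at depth 0
Step 4: declare c=74 at depth 0
Visible at query point: c=74 f=24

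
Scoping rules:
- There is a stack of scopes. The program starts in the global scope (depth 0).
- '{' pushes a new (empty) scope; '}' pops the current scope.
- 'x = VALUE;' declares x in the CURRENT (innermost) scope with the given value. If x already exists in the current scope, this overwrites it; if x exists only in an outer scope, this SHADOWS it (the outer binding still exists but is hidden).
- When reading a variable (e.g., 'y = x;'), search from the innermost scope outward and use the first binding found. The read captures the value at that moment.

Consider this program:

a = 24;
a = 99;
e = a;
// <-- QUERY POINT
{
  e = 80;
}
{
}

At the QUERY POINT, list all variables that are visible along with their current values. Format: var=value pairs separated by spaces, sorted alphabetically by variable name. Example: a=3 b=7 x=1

Answer: a=99 e=99

Derivation:
Step 1: declare a=24 at depth 0
Step 2: declare a=99 at depth 0
Step 3: declare e=(read a)=99 at depth 0
Visible at query point: a=99 e=99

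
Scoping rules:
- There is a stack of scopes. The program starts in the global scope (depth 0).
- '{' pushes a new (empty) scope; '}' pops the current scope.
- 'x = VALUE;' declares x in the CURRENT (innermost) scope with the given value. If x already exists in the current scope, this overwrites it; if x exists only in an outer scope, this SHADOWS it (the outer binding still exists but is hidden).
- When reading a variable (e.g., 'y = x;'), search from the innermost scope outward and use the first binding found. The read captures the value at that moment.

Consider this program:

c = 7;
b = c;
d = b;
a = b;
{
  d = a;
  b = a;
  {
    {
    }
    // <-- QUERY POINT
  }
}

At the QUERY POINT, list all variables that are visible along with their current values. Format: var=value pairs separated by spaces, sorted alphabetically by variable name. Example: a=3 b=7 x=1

Answer: a=7 b=7 c=7 d=7

Derivation:
Step 1: declare c=7 at depth 0
Step 2: declare b=(read c)=7 at depth 0
Step 3: declare d=(read b)=7 at depth 0
Step 4: declare a=(read b)=7 at depth 0
Step 5: enter scope (depth=1)
Step 6: declare d=(read a)=7 at depth 1
Step 7: declare b=(read a)=7 at depth 1
Step 8: enter scope (depth=2)
Step 9: enter scope (depth=3)
Step 10: exit scope (depth=2)
Visible at query point: a=7 b=7 c=7 d=7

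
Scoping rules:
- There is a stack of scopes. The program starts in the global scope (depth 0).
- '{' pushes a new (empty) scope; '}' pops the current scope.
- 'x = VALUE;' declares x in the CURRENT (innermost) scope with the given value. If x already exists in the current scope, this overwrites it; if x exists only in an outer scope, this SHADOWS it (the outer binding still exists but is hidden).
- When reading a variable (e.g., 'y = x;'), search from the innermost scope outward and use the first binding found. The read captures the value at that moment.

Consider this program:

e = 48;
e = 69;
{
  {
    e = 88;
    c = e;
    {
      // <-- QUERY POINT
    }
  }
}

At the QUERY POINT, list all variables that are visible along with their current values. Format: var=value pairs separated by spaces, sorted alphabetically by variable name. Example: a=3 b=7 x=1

Answer: c=88 e=88

Derivation:
Step 1: declare e=48 at depth 0
Step 2: declare e=69 at depth 0
Step 3: enter scope (depth=1)
Step 4: enter scope (depth=2)
Step 5: declare e=88 at depth 2
Step 6: declare c=(read e)=88 at depth 2
Step 7: enter scope (depth=3)
Visible at query point: c=88 e=88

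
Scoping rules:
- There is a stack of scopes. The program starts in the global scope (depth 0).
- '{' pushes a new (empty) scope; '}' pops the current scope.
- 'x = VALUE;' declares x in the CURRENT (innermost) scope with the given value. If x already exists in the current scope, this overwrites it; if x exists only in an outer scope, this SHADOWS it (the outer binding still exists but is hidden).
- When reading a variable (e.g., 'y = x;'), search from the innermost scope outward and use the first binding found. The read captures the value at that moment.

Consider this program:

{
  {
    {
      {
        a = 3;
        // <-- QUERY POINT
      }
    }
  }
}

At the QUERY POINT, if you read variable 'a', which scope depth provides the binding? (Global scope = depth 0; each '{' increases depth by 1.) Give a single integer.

Answer: 4

Derivation:
Step 1: enter scope (depth=1)
Step 2: enter scope (depth=2)
Step 3: enter scope (depth=3)
Step 4: enter scope (depth=4)
Step 5: declare a=3 at depth 4
Visible at query point: a=3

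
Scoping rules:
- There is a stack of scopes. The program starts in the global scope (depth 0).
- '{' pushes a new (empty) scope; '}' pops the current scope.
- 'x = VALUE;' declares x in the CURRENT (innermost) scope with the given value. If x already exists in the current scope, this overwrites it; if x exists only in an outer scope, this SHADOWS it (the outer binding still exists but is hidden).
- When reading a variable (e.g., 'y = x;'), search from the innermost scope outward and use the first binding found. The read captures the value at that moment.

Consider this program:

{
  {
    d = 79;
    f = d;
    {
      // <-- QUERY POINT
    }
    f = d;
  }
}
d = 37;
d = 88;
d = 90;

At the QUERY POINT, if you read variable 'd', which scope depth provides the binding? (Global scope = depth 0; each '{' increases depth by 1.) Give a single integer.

Answer: 2

Derivation:
Step 1: enter scope (depth=1)
Step 2: enter scope (depth=2)
Step 3: declare d=79 at depth 2
Step 4: declare f=(read d)=79 at depth 2
Step 5: enter scope (depth=3)
Visible at query point: d=79 f=79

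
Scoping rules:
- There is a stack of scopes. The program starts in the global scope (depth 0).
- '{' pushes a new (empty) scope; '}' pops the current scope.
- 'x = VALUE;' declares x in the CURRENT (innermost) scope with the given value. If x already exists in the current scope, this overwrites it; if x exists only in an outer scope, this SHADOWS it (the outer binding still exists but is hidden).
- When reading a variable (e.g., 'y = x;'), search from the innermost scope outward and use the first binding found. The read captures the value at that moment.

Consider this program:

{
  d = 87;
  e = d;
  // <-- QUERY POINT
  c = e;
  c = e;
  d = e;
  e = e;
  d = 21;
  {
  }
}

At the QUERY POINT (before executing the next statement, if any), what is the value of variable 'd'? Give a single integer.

Answer: 87

Derivation:
Step 1: enter scope (depth=1)
Step 2: declare d=87 at depth 1
Step 3: declare e=(read d)=87 at depth 1
Visible at query point: d=87 e=87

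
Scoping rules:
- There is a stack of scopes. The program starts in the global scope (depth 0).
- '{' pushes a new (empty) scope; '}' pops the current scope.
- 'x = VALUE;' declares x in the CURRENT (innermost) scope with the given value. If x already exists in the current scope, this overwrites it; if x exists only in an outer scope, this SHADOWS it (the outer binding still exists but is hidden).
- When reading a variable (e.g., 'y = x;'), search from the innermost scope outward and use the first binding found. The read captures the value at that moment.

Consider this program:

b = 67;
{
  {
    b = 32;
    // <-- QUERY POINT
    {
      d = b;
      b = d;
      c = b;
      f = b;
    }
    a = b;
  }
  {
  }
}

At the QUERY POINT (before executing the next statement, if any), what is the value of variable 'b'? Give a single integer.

Answer: 32

Derivation:
Step 1: declare b=67 at depth 0
Step 2: enter scope (depth=1)
Step 3: enter scope (depth=2)
Step 4: declare b=32 at depth 2
Visible at query point: b=32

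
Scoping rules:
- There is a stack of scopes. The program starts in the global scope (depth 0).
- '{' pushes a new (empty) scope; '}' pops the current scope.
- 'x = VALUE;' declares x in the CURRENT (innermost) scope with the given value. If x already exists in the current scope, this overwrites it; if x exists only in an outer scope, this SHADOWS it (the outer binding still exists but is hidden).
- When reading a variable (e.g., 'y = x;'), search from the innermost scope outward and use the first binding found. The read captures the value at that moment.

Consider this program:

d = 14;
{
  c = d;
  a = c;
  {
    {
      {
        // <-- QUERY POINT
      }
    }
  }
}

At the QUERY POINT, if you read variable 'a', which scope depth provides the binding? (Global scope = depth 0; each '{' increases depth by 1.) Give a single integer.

Answer: 1

Derivation:
Step 1: declare d=14 at depth 0
Step 2: enter scope (depth=1)
Step 3: declare c=(read d)=14 at depth 1
Step 4: declare a=(read c)=14 at depth 1
Step 5: enter scope (depth=2)
Step 6: enter scope (depth=3)
Step 7: enter scope (depth=4)
Visible at query point: a=14 c=14 d=14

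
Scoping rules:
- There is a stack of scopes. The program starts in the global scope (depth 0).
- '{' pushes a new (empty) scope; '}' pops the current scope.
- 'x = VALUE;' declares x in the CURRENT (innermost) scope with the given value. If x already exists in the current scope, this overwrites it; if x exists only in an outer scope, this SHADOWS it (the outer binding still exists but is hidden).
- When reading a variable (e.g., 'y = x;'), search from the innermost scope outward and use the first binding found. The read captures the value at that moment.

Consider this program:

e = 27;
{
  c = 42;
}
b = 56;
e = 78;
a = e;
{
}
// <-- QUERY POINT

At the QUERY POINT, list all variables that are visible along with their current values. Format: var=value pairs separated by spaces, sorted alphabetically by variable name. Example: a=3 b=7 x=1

Answer: a=78 b=56 e=78

Derivation:
Step 1: declare e=27 at depth 0
Step 2: enter scope (depth=1)
Step 3: declare c=42 at depth 1
Step 4: exit scope (depth=0)
Step 5: declare b=56 at depth 0
Step 6: declare e=78 at depth 0
Step 7: declare a=(read e)=78 at depth 0
Step 8: enter scope (depth=1)
Step 9: exit scope (depth=0)
Visible at query point: a=78 b=56 e=78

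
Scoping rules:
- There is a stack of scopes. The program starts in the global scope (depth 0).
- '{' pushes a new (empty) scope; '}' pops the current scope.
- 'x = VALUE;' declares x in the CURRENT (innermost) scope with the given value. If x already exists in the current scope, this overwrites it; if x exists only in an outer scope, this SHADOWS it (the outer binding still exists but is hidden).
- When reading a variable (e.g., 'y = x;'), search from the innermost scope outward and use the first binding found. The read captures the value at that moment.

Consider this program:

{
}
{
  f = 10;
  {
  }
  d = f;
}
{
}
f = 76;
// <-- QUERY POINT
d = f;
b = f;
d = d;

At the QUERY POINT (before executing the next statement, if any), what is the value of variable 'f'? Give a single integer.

Answer: 76

Derivation:
Step 1: enter scope (depth=1)
Step 2: exit scope (depth=0)
Step 3: enter scope (depth=1)
Step 4: declare f=10 at depth 1
Step 5: enter scope (depth=2)
Step 6: exit scope (depth=1)
Step 7: declare d=(read f)=10 at depth 1
Step 8: exit scope (depth=0)
Step 9: enter scope (depth=1)
Step 10: exit scope (depth=0)
Step 11: declare f=76 at depth 0
Visible at query point: f=76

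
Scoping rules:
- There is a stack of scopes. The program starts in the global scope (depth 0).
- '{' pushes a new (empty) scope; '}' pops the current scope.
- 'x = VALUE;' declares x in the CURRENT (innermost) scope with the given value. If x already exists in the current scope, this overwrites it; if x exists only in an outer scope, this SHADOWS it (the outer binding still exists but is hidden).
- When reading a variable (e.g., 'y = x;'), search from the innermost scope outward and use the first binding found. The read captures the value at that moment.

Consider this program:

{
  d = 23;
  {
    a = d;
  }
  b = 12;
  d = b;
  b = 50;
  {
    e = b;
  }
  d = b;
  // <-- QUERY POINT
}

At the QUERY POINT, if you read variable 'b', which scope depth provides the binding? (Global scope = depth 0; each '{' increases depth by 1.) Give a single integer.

Answer: 1

Derivation:
Step 1: enter scope (depth=1)
Step 2: declare d=23 at depth 1
Step 3: enter scope (depth=2)
Step 4: declare a=(read d)=23 at depth 2
Step 5: exit scope (depth=1)
Step 6: declare b=12 at depth 1
Step 7: declare d=(read b)=12 at depth 1
Step 8: declare b=50 at depth 1
Step 9: enter scope (depth=2)
Step 10: declare e=(read b)=50 at depth 2
Step 11: exit scope (depth=1)
Step 12: declare d=(read b)=50 at depth 1
Visible at query point: b=50 d=50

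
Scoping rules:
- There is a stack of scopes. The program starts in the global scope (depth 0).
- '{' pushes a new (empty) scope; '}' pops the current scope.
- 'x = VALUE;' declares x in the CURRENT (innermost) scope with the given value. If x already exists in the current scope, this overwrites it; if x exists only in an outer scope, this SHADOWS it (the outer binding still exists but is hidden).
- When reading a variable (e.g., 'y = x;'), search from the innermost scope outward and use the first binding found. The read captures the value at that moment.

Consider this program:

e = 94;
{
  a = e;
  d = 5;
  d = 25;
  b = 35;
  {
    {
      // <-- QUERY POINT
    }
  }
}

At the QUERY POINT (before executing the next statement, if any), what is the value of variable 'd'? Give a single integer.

Answer: 25

Derivation:
Step 1: declare e=94 at depth 0
Step 2: enter scope (depth=1)
Step 3: declare a=(read e)=94 at depth 1
Step 4: declare d=5 at depth 1
Step 5: declare d=25 at depth 1
Step 6: declare b=35 at depth 1
Step 7: enter scope (depth=2)
Step 8: enter scope (depth=3)
Visible at query point: a=94 b=35 d=25 e=94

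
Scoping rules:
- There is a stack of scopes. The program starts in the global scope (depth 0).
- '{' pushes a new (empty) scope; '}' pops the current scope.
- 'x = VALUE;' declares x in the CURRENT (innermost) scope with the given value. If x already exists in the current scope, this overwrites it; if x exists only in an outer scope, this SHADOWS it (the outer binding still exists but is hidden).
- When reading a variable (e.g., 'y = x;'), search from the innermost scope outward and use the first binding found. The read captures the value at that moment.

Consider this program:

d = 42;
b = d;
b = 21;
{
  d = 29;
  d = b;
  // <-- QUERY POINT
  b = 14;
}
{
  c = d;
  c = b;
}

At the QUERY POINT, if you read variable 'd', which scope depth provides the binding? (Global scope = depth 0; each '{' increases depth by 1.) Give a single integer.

Step 1: declare d=42 at depth 0
Step 2: declare b=(read d)=42 at depth 0
Step 3: declare b=21 at depth 0
Step 4: enter scope (depth=1)
Step 5: declare d=29 at depth 1
Step 6: declare d=(read b)=21 at depth 1
Visible at query point: b=21 d=21

Answer: 1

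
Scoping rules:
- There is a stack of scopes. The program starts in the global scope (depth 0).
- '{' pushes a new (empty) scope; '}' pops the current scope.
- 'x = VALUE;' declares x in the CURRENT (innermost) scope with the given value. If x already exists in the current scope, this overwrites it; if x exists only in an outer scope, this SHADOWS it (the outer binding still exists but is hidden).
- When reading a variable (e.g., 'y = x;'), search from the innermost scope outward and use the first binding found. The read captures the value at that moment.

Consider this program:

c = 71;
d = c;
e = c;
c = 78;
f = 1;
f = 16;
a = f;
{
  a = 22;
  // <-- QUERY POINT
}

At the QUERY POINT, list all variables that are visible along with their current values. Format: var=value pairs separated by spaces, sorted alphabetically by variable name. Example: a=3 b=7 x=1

Step 1: declare c=71 at depth 0
Step 2: declare d=(read c)=71 at depth 0
Step 3: declare e=(read c)=71 at depth 0
Step 4: declare c=78 at depth 0
Step 5: declare f=1 at depth 0
Step 6: declare f=16 at depth 0
Step 7: declare a=(read f)=16 at depth 0
Step 8: enter scope (depth=1)
Step 9: declare a=22 at depth 1
Visible at query point: a=22 c=78 d=71 e=71 f=16

Answer: a=22 c=78 d=71 e=71 f=16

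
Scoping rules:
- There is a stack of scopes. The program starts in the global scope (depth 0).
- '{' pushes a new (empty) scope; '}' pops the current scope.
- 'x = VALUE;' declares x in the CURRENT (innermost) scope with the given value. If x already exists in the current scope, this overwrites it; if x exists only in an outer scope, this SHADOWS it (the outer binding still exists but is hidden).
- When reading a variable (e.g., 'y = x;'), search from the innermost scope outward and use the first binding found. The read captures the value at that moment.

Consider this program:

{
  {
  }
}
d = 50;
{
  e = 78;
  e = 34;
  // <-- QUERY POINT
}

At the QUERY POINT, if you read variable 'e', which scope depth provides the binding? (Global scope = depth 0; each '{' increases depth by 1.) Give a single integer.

Answer: 1

Derivation:
Step 1: enter scope (depth=1)
Step 2: enter scope (depth=2)
Step 3: exit scope (depth=1)
Step 4: exit scope (depth=0)
Step 5: declare d=50 at depth 0
Step 6: enter scope (depth=1)
Step 7: declare e=78 at depth 1
Step 8: declare e=34 at depth 1
Visible at query point: d=50 e=34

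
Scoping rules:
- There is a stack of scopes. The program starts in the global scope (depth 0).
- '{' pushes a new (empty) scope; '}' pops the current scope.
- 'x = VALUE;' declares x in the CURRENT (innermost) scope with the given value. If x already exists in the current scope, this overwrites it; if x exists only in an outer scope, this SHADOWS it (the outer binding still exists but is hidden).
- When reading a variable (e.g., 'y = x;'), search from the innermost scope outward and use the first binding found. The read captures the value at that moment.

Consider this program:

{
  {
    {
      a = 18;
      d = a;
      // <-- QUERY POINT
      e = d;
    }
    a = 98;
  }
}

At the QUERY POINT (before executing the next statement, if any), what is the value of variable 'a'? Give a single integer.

Step 1: enter scope (depth=1)
Step 2: enter scope (depth=2)
Step 3: enter scope (depth=3)
Step 4: declare a=18 at depth 3
Step 5: declare d=(read a)=18 at depth 3
Visible at query point: a=18 d=18

Answer: 18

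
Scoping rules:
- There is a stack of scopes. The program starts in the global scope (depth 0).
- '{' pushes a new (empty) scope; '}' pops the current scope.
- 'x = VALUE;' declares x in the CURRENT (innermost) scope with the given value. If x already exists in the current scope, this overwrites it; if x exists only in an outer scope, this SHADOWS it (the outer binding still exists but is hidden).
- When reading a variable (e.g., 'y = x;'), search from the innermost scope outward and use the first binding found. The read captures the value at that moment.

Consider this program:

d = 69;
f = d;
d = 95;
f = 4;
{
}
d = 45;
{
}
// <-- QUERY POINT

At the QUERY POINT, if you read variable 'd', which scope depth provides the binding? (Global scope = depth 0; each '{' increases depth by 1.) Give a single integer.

Answer: 0

Derivation:
Step 1: declare d=69 at depth 0
Step 2: declare f=(read d)=69 at depth 0
Step 3: declare d=95 at depth 0
Step 4: declare f=4 at depth 0
Step 5: enter scope (depth=1)
Step 6: exit scope (depth=0)
Step 7: declare d=45 at depth 0
Step 8: enter scope (depth=1)
Step 9: exit scope (depth=0)
Visible at query point: d=45 f=4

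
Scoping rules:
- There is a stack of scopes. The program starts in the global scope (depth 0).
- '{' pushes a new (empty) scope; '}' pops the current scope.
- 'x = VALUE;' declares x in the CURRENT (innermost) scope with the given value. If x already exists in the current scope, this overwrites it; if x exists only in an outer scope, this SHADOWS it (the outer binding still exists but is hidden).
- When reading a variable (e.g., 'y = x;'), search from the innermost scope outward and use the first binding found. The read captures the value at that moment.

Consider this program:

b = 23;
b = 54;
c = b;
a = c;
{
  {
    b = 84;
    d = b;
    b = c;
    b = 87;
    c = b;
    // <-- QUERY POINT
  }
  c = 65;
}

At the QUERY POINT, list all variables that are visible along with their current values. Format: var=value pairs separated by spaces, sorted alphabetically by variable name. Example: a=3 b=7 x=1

Answer: a=54 b=87 c=87 d=84

Derivation:
Step 1: declare b=23 at depth 0
Step 2: declare b=54 at depth 0
Step 3: declare c=(read b)=54 at depth 0
Step 4: declare a=(read c)=54 at depth 0
Step 5: enter scope (depth=1)
Step 6: enter scope (depth=2)
Step 7: declare b=84 at depth 2
Step 8: declare d=(read b)=84 at depth 2
Step 9: declare b=(read c)=54 at depth 2
Step 10: declare b=87 at depth 2
Step 11: declare c=(read b)=87 at depth 2
Visible at query point: a=54 b=87 c=87 d=84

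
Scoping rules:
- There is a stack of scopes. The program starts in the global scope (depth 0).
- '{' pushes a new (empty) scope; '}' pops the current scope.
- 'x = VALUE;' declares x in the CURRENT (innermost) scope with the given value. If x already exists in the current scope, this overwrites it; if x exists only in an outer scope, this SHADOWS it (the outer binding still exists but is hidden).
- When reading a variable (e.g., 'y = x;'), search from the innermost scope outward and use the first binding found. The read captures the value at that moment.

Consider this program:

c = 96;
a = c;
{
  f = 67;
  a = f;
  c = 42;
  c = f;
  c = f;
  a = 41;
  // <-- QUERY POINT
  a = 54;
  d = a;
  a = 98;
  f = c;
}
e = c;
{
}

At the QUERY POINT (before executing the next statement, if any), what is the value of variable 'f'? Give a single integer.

Answer: 67

Derivation:
Step 1: declare c=96 at depth 0
Step 2: declare a=(read c)=96 at depth 0
Step 3: enter scope (depth=1)
Step 4: declare f=67 at depth 1
Step 5: declare a=(read f)=67 at depth 1
Step 6: declare c=42 at depth 1
Step 7: declare c=(read f)=67 at depth 1
Step 8: declare c=(read f)=67 at depth 1
Step 9: declare a=41 at depth 1
Visible at query point: a=41 c=67 f=67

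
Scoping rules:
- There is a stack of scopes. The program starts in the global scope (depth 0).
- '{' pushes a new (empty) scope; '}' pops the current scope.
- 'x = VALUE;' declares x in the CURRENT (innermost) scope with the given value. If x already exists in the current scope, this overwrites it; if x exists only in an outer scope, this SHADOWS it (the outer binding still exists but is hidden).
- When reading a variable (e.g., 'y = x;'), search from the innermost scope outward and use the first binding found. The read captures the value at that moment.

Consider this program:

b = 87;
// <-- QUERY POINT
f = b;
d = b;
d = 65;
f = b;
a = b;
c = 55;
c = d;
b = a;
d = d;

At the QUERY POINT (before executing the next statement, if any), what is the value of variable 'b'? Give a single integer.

Step 1: declare b=87 at depth 0
Visible at query point: b=87

Answer: 87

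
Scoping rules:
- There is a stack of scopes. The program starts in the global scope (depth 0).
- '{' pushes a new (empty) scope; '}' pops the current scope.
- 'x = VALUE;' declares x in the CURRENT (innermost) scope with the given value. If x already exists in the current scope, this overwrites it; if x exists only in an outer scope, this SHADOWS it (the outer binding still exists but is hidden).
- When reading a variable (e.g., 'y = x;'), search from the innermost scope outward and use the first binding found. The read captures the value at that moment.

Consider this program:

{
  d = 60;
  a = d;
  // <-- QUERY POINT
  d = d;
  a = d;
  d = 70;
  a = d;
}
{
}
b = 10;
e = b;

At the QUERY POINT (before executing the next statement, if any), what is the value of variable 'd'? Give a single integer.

Answer: 60

Derivation:
Step 1: enter scope (depth=1)
Step 2: declare d=60 at depth 1
Step 3: declare a=(read d)=60 at depth 1
Visible at query point: a=60 d=60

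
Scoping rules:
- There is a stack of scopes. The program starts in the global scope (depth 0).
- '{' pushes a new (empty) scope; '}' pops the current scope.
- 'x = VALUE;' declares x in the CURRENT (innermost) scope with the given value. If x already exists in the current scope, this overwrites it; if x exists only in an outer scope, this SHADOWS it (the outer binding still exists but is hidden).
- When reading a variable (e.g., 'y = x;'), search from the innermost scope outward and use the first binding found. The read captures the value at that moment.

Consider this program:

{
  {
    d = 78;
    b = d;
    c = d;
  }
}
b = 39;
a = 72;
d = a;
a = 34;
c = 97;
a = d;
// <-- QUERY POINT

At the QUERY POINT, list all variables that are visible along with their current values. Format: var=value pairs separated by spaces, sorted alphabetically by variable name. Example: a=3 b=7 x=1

Step 1: enter scope (depth=1)
Step 2: enter scope (depth=2)
Step 3: declare d=78 at depth 2
Step 4: declare b=(read d)=78 at depth 2
Step 5: declare c=(read d)=78 at depth 2
Step 6: exit scope (depth=1)
Step 7: exit scope (depth=0)
Step 8: declare b=39 at depth 0
Step 9: declare a=72 at depth 0
Step 10: declare d=(read a)=72 at depth 0
Step 11: declare a=34 at depth 0
Step 12: declare c=97 at depth 0
Step 13: declare a=(read d)=72 at depth 0
Visible at query point: a=72 b=39 c=97 d=72

Answer: a=72 b=39 c=97 d=72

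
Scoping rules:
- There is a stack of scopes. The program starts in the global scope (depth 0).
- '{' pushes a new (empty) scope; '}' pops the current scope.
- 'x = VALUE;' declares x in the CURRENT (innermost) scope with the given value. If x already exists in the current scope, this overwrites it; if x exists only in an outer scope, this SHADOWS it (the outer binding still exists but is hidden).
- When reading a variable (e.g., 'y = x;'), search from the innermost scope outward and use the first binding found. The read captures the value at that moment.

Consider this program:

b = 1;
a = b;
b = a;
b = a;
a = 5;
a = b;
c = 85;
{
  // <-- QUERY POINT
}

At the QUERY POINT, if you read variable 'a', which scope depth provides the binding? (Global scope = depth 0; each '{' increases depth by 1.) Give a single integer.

Step 1: declare b=1 at depth 0
Step 2: declare a=(read b)=1 at depth 0
Step 3: declare b=(read a)=1 at depth 0
Step 4: declare b=(read a)=1 at depth 0
Step 5: declare a=5 at depth 0
Step 6: declare a=(read b)=1 at depth 0
Step 7: declare c=85 at depth 0
Step 8: enter scope (depth=1)
Visible at query point: a=1 b=1 c=85

Answer: 0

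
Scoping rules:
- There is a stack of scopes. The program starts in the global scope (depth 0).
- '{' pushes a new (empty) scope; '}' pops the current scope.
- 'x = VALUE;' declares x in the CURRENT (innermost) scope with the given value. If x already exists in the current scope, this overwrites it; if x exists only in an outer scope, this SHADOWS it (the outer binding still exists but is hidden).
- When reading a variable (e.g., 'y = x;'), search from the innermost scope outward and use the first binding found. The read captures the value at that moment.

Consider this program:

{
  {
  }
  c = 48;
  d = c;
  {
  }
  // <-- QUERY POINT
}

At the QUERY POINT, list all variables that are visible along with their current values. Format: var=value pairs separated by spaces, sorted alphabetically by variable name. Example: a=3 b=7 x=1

Step 1: enter scope (depth=1)
Step 2: enter scope (depth=2)
Step 3: exit scope (depth=1)
Step 4: declare c=48 at depth 1
Step 5: declare d=(read c)=48 at depth 1
Step 6: enter scope (depth=2)
Step 7: exit scope (depth=1)
Visible at query point: c=48 d=48

Answer: c=48 d=48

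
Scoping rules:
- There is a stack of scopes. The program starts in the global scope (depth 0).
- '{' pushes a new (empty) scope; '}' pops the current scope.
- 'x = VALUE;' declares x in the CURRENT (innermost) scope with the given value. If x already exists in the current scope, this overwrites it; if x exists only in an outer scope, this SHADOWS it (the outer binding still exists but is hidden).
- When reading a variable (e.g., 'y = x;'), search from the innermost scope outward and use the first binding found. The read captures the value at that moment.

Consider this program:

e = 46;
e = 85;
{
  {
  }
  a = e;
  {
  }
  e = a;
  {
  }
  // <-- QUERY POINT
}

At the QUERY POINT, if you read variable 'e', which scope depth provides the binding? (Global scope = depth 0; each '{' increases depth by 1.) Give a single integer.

Answer: 1

Derivation:
Step 1: declare e=46 at depth 0
Step 2: declare e=85 at depth 0
Step 3: enter scope (depth=1)
Step 4: enter scope (depth=2)
Step 5: exit scope (depth=1)
Step 6: declare a=(read e)=85 at depth 1
Step 7: enter scope (depth=2)
Step 8: exit scope (depth=1)
Step 9: declare e=(read a)=85 at depth 1
Step 10: enter scope (depth=2)
Step 11: exit scope (depth=1)
Visible at query point: a=85 e=85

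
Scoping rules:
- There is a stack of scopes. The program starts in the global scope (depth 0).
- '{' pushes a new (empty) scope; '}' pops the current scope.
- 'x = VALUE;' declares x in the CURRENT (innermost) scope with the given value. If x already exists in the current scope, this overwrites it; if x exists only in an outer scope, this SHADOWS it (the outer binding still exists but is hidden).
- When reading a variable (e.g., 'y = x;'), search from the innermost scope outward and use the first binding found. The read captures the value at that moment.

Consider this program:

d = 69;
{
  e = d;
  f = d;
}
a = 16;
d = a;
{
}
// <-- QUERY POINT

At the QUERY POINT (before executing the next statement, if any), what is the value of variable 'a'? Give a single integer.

Answer: 16

Derivation:
Step 1: declare d=69 at depth 0
Step 2: enter scope (depth=1)
Step 3: declare e=(read d)=69 at depth 1
Step 4: declare f=(read d)=69 at depth 1
Step 5: exit scope (depth=0)
Step 6: declare a=16 at depth 0
Step 7: declare d=(read a)=16 at depth 0
Step 8: enter scope (depth=1)
Step 9: exit scope (depth=0)
Visible at query point: a=16 d=16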